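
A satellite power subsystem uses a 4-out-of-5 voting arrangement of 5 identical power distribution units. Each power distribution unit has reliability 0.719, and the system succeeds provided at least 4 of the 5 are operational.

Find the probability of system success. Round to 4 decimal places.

0.5676

R = Σ_{i=4}^{5} C(5,i) p^i (1−p)^{5−i} with p = 0.719
C(5,4)·0.719^4·0.281^1 = 0.375484
C(5,5)·0.719^5·0.281^0 = 0.192152
Sum = 0.5676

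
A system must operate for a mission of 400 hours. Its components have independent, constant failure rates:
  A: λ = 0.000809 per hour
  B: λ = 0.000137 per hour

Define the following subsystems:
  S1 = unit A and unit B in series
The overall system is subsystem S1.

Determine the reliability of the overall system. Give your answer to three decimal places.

R(A) = exp(−0.000809 × 400) = 0.72354
R(B) = exp(−0.000137 × 400) = 0.94667
Series (A and B): 0.72354 × 0.94667 = 0.685

0.685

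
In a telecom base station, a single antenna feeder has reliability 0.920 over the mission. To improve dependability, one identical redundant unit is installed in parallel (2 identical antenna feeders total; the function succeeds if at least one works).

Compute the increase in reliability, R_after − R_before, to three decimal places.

0.074

R_before = 0.920
R_after = 1 − (1 − 0.920)^2 = 0.994
ΔR = 0.994 − 0.920 = 0.074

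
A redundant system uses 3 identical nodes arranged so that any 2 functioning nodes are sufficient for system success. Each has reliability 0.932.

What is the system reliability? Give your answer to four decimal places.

R = Σ_{i=2}^{3} C(3,i) p^i (1−p)^{3−i} with p = 0.932
C(3,2)·0.932^2·0.068^1 = 0.177199
C(3,3)·0.932^3·0.068^0 = 0.809558
Sum = 0.9868

0.9868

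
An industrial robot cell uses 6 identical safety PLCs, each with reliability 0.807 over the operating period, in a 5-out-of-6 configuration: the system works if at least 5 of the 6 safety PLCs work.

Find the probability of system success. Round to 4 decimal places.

R = Σ_{i=5}^{6} C(6,i) p^i (1−p)^{6−i} with p = 0.807
C(6,5)·0.807^5·0.193^1 = 0.396348
C(6,6)·0.807^6·0.193^0 = 0.276211
Sum = 0.6726

0.6726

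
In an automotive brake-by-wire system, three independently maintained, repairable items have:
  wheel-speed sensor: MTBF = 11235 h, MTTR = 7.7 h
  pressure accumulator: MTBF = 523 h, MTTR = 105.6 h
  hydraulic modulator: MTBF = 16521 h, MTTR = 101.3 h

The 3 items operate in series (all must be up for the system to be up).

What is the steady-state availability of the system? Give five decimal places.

0.82637

A(wheel-speed sensor) = MTBF/(MTBF+MTTR) = 11235/(11235+7.7) = 0.999315
A(pressure accumulator) = MTBF/(MTBF+MTTR) = 523/(523+105.6) = 0.832008
A(hydraulic modulator) = MTBF/(MTBF+MTTR) = 16521/(16521+101.3) = 0.993906
Series availability: 0.999315 × 0.832008 × 0.993906 = 0.82637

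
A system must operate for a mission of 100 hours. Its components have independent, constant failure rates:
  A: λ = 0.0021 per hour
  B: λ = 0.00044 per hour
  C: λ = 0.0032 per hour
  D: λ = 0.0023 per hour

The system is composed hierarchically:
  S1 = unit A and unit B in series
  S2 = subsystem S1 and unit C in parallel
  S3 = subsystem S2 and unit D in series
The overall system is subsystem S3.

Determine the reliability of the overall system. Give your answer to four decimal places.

R(A) = exp(−0.0021 × 100) = 0.810584
R(B) = exp(−0.00044 × 100) = 0.956954
R(C) = exp(−0.0032 × 100) = 0.726149
R(D) = exp(−0.0023 × 100) = 0.794534
Series (A and B): 0.810584 × 0.956954 = 0.775692
Parallel ([0.775692] and C): 1 − (1 − 0.775692)(1 − 0.726149) = 0.938573
Series ([0.938573] and D): 0.938573 × 0.794534 = 0.7457

0.7457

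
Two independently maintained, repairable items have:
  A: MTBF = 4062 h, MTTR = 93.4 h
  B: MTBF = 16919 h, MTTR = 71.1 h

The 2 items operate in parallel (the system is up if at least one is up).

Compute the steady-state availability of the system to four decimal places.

0.9999

A(A) = MTBF/(MTBF+MTTR) = 4062/(4062+93.4) = 0.977523
A(B) = MTBF/(MTBF+MTTR) = 16919/(16919+71.1) = 0.995815
Parallel availability: 1 − (1 − 0.977523)(1 − 0.995815) = 0.9999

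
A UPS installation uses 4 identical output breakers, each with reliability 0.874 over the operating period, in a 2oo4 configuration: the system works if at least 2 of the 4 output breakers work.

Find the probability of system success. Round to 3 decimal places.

0.993

R = Σ_{i=2}^{4} C(4,i) p^i (1−p)^{4−i} with p = 0.874
C(4,2)·0.874^2·0.126^2 = 0.07276
C(4,3)·0.874^3·0.126^1 = 0.33648
C(4,4)·0.874^4·0.126^0 = 0.58351
Sum = 0.993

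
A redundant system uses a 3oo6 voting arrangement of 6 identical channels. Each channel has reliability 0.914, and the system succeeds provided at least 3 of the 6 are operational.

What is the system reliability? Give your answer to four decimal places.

R = Σ_{i=3}^{6} C(6,i) p^i (1−p)^{6−i} with p = 0.914
C(6,3)·0.914^3·0.086^3 = 0.009713
C(6,4)·0.914^4·0.086^2 = 0.077424
C(6,5)·0.914^5·0.086^1 = 0.329140
C(6,6)·0.914^6·0.086^0 = 0.583012
Sum = 0.9993

0.9993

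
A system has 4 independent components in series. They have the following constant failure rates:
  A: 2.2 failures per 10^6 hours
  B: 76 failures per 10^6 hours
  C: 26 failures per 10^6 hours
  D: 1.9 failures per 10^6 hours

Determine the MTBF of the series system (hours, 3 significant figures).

Series of exponential components: λ_sys = Σ λ_i
λ_sys = 0.0000022 + 0.000076 + 0.000026 + 0.0000019 = 1.0610e-04 /h
MTBF = 1 / λ_sys = 9430 h

9430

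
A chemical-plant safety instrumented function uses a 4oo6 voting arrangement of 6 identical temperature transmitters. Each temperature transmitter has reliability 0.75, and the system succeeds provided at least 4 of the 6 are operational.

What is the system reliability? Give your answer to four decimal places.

R = Σ_{i=4}^{6} C(6,i) p^i (1−p)^{6−i} with p = 0.75
C(6,4)·0.75^4·0.25^2 = 0.296631
C(6,5)·0.75^5·0.25^1 = 0.355957
C(6,6)·0.75^6·0.25^0 = 0.177979
Sum = 0.8306

0.8306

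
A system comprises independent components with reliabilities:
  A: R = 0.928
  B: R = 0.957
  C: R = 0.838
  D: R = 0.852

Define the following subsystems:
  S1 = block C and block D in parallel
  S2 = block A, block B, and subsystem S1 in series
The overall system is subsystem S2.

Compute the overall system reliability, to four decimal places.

0.8668

Parallel (C and D): 1 − (1 − 0.838000)(1 − 0.852000) = 0.976024
Series (A, B, and [0.976024]): 0.928000 × 0.957000 × 0.976024 = 0.8668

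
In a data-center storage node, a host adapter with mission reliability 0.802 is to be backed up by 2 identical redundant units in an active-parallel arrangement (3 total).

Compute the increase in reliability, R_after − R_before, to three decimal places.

0.190

R_before = 0.802
R_after = 1 − (1 − 0.802)^3 = 0.992
ΔR = 0.992 − 0.802 = 0.190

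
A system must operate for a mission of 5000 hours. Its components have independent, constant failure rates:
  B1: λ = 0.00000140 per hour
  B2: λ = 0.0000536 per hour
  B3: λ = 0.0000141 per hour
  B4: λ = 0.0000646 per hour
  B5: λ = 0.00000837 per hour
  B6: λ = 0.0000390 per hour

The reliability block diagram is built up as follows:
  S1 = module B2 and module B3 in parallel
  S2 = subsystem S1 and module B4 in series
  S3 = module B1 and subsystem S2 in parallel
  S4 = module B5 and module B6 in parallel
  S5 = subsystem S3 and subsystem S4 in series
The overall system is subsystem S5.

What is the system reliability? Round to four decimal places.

R(B1) = exp(−0.00000140 × 5000) = 0.993024
R(B2) = exp(−0.0000536 × 5000) = 0.764908
R(B3) = exp(−0.0000141 × 5000) = 0.931928
R(B4) = exp(−0.0000646 × 5000) = 0.723974
R(B5) = exp(−0.00000837 × 5000) = 0.959014
R(B6) = exp(−0.0000390 × 5000) = 0.822835
Parallel (B2 and B3): 1 − (1 − 0.764908)(1 − 0.931928) = 0.983997
Series ([0.983997] and B4): 0.983997 × 0.723974 = 0.712388
Parallel (B1 and [0.712388]): 1 − (1 − 0.993024)(1 − 0.712388) = 0.997994
Parallel (B5 and B6): 1 − (1 − 0.959014)(1 − 0.822835) = 0.992739
Series ([0.997994] and [0.992739]): 0.997994 × 0.992739 = 0.9907

0.9907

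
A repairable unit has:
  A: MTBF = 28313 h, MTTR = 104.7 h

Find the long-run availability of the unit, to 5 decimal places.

A(A) = MTBF/(MTBF+MTTR) = 28313/(28313+104.7) = 0.99632

0.99632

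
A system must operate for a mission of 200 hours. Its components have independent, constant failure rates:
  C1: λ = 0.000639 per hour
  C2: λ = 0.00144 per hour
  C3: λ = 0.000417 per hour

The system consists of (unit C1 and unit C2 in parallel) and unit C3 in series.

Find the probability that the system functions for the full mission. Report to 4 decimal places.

0.8924

R(C1) = exp(−0.000639 × 200) = 0.880029
R(C2) = exp(−0.00144 × 200) = 0.749762
R(C3) = exp(−0.000417 × 200) = 0.919983
Parallel (C1 and C2): 1 − (1 − 0.880029)(1 − 0.749762) = 0.969979
Series ([0.969979] and C3): 0.969979 × 0.919983 = 0.8924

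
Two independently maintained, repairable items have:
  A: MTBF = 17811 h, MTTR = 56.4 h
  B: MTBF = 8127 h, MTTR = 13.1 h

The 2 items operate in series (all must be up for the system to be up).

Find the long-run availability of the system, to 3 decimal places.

A(A) = MTBF/(MTBF+MTTR) = 17811/(17811+56.4) = 0.996843
A(B) = MTBF/(MTBF+MTTR) = 8127/(8127+13.1) = 0.998391
Series availability: 0.996843 × 0.998391 = 0.995

0.995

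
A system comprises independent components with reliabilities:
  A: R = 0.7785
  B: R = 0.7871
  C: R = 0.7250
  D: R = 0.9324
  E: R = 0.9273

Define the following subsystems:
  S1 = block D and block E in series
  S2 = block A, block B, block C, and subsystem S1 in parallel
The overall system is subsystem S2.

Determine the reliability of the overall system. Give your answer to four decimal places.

0.9982

Series (D and E): 0.932400 × 0.927300 = 0.864615
Parallel (A, B, C, and [0.864615]): 1 − (1 − 0.778500)(1 − 0.787100)(1 − 0.725000)(1 − 0.864615) = 0.9982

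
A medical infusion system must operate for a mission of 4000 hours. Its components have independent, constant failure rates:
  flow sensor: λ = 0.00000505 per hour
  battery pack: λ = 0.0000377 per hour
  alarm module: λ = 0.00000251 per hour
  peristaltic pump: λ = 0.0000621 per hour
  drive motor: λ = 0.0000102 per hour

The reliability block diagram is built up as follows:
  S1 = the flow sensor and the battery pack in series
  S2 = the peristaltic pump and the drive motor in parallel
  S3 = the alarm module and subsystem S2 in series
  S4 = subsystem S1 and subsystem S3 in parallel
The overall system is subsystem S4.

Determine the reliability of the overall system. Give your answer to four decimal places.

R(flow sensor) = exp(−0.00000505 × 4000) = 0.980003
R(battery pack) = exp(−0.0000377 × 4000) = 0.860020
R(alarm module) = exp(−0.00000251 × 4000) = 0.990010
R(peristaltic pump) = exp(−0.0000621 × 4000) = 0.780048
R(drive motor) = exp(−0.0000102 × 4000) = 0.960021
Series (flow sensor and battery pack): 0.980003 × 0.860020 = 0.842822
Parallel (peristaltic pump and drive motor): 1 − (1 − 0.780048)(1 − 0.960021) = 0.991207
Series (alarm module and [0.991207]): 0.990010 × 0.991207 = 0.981305
Parallel ([0.842822] and [0.981305]): 1 − (1 − 0.842822)(1 − 0.981305) = 0.9971

0.9971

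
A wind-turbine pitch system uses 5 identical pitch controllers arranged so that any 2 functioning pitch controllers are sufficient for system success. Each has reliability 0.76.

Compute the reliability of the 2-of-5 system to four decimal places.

0.9866

R = Σ_{i=2}^{5} C(5,i) p^i (1−p)^{5−i} with p = 0.76
C(5,2)·0.76^2·0.24^3 = 0.079847
C(5,3)·0.76^3·0.24^2 = 0.252850
C(5,4)·0.76^4·0.24^1 = 0.400346
C(5,5)·0.76^5·0.24^0 = 0.253553
Sum = 0.9866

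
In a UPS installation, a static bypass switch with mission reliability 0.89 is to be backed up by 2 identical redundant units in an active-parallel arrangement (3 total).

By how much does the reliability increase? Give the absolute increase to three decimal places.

0.109

R_before = 0.89
R_after = 1 − (1 − 0.89)^3 = 0.999
ΔR = 0.999 − 0.89 = 0.109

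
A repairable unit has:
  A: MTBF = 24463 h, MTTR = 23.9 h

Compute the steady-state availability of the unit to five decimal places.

A(A) = MTBF/(MTBF+MTTR) = 24463/(24463+23.9) = 0.99902

0.99902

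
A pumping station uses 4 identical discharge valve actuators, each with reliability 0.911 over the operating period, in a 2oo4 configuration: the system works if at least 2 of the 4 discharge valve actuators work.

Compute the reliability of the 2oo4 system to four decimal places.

0.9974

R = Σ_{i=2}^{4} C(4,i) p^i (1−p)^{4−i} with p = 0.911
C(4,2)·0.911^2·0.089^2 = 0.039443
C(4,3)·0.911^3·0.089^1 = 0.269157
C(4,4)·0.911^4·0.089^0 = 0.688769
Sum = 0.9974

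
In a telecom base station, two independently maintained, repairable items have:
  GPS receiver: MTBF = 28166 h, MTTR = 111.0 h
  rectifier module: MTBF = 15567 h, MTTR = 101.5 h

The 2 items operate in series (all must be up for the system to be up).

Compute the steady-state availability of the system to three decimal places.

A(GPS receiver) = MTBF/(MTBF+MTTR) = 28166/(28166+111.0) = 0.996075
A(rectifier module) = MTBF/(MTBF+MTTR) = 15567/(15567+101.5) = 0.993522
Series availability: 0.996075 × 0.993522 = 0.990

0.990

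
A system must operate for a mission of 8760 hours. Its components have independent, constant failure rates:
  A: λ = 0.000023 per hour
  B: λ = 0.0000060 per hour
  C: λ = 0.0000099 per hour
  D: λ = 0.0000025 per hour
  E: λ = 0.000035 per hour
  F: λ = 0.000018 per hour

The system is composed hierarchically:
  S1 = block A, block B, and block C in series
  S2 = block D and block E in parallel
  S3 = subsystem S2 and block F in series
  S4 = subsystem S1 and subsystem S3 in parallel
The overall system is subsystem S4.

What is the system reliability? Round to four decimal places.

0.9565

R(A) = exp(−0.000023 × 8760) = 0.817520
R(B) = exp(−0.0000060 × 8760) = 0.948797
R(C) = exp(−0.0000099 × 8760) = 0.916930
R(D) = exp(−0.0000025 × 8760) = 0.978338
R(E) = exp(−0.000035 × 8760) = 0.735945
R(F) = exp(−0.000018 × 8760) = 0.854123
Series (A, B, and C): 0.817520 × 0.948797 × 0.916930 = 0.711226
Parallel (D and E): 1 − (1 − 0.978338)(1 − 0.735945) = 0.994280
Series ([0.994280] and F): 0.994280 × 0.854123 = 0.849237
Parallel ([0.711226] and [0.849237]): 1 − (1 − 0.711226)(1 − 0.849237) = 0.9565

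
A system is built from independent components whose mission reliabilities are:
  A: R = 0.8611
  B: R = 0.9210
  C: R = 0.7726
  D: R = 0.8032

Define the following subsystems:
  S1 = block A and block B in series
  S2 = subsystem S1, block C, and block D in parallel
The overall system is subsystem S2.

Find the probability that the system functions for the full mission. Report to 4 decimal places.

0.9907

Series (A and B): 0.861100 × 0.921000 = 0.793073
Parallel ([0.793073], C, and D): 1 − (1 − 0.793073)(1 − 0.772600)(1 − 0.803200) = 0.9907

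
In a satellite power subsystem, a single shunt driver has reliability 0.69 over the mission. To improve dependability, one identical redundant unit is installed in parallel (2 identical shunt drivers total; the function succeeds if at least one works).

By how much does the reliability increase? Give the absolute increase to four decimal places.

0.2139

R_before = 0.69
R_after = 1 − (1 − 0.69)^2 = 0.9039
ΔR = 0.9039 − 0.69 = 0.2139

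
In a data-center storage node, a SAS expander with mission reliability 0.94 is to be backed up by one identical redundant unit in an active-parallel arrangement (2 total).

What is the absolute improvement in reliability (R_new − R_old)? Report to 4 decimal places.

0.0564

R_before = 0.94
R_after = 1 − (1 − 0.94)^2 = 0.9964
ΔR = 0.9964 − 0.94 = 0.0564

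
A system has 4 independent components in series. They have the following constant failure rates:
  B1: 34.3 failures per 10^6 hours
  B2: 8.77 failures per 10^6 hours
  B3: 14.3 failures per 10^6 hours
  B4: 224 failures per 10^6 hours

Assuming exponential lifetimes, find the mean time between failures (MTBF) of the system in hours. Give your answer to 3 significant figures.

Series of exponential components: λ_sys = Σ λ_i
λ_sys = 0.0000343 + 0.00000877 + 0.0000143 + 0.000224 = 2.8137e-04 /h
MTBF = 1 / λ_sys = 3550 h

3550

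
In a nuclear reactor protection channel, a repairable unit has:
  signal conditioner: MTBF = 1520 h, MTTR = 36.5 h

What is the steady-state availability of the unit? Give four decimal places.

0.9765

A(signal conditioner) = MTBF/(MTBF+MTTR) = 1520/(1520+36.5) = 0.9765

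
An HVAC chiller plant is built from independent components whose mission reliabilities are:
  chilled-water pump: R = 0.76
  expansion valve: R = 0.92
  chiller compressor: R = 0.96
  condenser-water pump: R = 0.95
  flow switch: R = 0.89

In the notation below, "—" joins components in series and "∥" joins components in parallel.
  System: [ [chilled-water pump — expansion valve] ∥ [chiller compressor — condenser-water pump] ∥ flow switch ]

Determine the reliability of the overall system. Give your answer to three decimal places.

0.997

Series (chilled-water pump and expansion valve): 0.76000 × 0.92000 = 0.69920
Series (chiller compressor and condenser-water pump): 0.96000 × 0.95000 = 0.91200
Parallel ([0.69920], [0.91200], and flow switch): 1 − (1 − 0.69920)(1 − 0.91200)(1 − 0.89000) = 0.997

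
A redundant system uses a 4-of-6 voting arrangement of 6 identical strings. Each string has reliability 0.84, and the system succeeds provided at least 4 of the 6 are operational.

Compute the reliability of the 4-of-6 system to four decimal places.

0.9440

R = Σ_{i=4}^{6} C(6,i) p^i (1−p)^{6−i} with p = 0.84
C(6,4)·0.84^4·0.16^2 = 0.191183
C(6,5)·0.84^5·0.16^1 = 0.401483
C(6,6)·0.84^6·0.16^0 = 0.351298
Sum = 0.9440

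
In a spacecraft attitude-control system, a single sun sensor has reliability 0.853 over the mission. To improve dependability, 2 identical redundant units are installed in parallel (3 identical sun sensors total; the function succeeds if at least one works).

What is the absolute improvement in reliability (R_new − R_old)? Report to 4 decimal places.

R_before = 0.853
R_after = 1 − (1 − 0.853)^3 = 0.9968
ΔR = 0.9968 − 0.853 = 0.1438

0.1438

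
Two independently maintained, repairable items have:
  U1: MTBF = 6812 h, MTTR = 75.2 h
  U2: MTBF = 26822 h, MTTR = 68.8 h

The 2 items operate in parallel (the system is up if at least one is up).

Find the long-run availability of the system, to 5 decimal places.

A(U1) = MTBF/(MTBF+MTTR) = 6812/(6812+75.2) = 0.989081
A(U2) = MTBF/(MTBF+MTTR) = 26822/(26822+68.8) = 0.997442
Parallel availability: 1 − (1 − 0.989081)(1 − 0.997442) = 0.99997

0.99997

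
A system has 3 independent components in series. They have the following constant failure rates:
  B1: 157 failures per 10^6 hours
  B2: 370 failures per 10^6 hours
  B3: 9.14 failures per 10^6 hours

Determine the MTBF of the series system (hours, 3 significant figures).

Series of exponential components: λ_sys = Σ λ_i
λ_sys = 0.000157 + 0.000370 + 0.00000914 = 5.3614e-04 /h
MTBF = 1 / λ_sys = 1870 h

1870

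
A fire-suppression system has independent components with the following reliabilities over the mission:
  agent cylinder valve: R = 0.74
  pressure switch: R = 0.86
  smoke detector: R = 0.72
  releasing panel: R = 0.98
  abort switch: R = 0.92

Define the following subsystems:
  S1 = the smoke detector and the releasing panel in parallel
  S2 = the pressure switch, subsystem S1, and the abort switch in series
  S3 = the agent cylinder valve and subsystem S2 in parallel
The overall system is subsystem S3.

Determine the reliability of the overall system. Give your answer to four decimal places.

0.9446

Parallel (smoke detector and releasing panel): 1 − (1 − 0.720000)(1 − 0.980000) = 0.994400
Series (pressure switch, [0.994400], and abort switch): 0.860000 × 0.994400 × 0.920000 = 0.786769
Parallel (agent cylinder valve and [0.786769]): 1 − (1 − 0.740000)(1 − 0.786769) = 0.9446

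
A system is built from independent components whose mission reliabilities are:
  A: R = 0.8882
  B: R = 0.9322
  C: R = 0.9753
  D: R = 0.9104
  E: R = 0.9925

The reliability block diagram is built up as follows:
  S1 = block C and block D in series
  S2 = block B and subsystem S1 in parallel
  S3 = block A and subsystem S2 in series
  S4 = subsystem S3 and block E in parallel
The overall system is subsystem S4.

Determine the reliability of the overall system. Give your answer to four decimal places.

Series (C and D): 0.975300 × 0.910400 = 0.887913
Parallel (B and [0.887913]): 1 − (1 − 0.932200)(1 − 0.887913) = 0.992401
Series (A and [0.992401]): 0.888200 × 0.992401 = 0.881451
Parallel ([0.881451] and E): 1 − (1 − 0.881451)(1 − 0.992500) = 0.9991

0.9991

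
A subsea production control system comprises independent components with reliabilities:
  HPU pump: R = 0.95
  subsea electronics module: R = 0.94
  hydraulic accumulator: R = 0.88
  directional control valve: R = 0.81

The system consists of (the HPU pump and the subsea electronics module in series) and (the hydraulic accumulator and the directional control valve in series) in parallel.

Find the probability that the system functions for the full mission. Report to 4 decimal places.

Series (HPU pump and subsea electronics module): 0.950000 × 0.940000 = 0.893000
Series (hydraulic accumulator and directional control valve): 0.880000 × 0.810000 = 0.712800
Parallel ([0.893000] and [0.712800]): 1 − (1 − 0.893000)(1 − 0.712800) = 0.9693

0.9693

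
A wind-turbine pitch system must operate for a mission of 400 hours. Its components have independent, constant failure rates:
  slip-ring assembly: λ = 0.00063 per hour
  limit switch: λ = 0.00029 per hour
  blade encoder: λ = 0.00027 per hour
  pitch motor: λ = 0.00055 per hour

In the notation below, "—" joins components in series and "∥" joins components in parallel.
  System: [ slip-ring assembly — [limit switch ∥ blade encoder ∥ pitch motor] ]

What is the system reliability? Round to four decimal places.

0.7755

R(slip-ring assembly) = exp(−0.00063 × 400) = 0.777245
R(limit switch) = exp(−0.00029 × 400) = 0.890475
R(blade encoder) = exp(−0.00027 × 400) = 0.897628
R(pitch motor) = exp(−0.00055 × 400) = 0.802519
Parallel (limit switch, blade encoder, and pitch motor): 1 − (1 − 0.890475)(1 − 0.897628)(1 − 0.802519) = 0.997786
Series (slip-ring assembly and [0.997786]): 0.777245 × 0.997786 = 0.7755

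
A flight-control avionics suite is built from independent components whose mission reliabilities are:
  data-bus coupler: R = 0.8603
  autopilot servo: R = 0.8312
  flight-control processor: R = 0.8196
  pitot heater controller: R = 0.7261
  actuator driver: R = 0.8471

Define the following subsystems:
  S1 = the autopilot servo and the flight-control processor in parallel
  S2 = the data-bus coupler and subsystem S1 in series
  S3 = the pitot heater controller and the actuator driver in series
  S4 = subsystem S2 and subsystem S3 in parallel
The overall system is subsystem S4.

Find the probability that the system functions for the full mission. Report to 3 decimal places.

0.936

Parallel (autopilot servo and flight-control processor): 1 − (1 − 0.83120)(1 − 0.81960) = 0.96955
Series (data-bus coupler and [0.96955]): 0.86030 × 0.96955 = 0.83410
Series (pitot heater controller and actuator driver): 0.72610 × 0.84710 = 0.61508
Parallel ([0.83410] and [0.61508]): 1 − (1 − 0.83410)(1 − 0.61508) = 0.936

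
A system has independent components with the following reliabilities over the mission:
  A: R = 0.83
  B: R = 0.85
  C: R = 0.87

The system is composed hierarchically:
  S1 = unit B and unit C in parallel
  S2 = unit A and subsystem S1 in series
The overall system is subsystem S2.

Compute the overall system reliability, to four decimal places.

Parallel (B and C): 1 − (1 − 0.850000)(1 − 0.870000) = 0.980500
Series (A and [0.980500]): 0.830000 × 0.980500 = 0.8138

0.8138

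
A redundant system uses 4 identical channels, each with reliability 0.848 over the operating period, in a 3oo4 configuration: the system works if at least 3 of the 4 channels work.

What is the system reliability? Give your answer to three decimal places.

R = Σ_{i=3}^{4} C(4,i) p^i (1−p)^{4−i} with p = 0.848
C(4,3)·0.848^3·0.152^1 = 0.37076
C(4,4)·0.848^4·0.152^0 = 0.51711
Sum = 0.888

0.888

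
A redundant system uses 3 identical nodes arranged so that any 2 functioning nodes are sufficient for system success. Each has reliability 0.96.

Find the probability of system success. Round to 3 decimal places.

0.995

R = Σ_{i=2}^{3} C(3,i) p^i (1−p)^{3−i} with p = 0.96
C(3,2)·0.96^2·0.04^1 = 0.11059
C(3,3)·0.96^3·0.04^0 = 0.88474
Sum = 0.995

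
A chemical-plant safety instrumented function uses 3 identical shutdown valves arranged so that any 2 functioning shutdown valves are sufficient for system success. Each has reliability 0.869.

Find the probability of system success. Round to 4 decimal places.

R = Σ_{i=2}^{3} C(3,i) p^i (1−p)^{3−i} with p = 0.869
C(3,2)·0.869^2·0.131^1 = 0.296778
C(3,3)·0.869^3·0.131^0 = 0.656235
Sum = 0.9530

0.9530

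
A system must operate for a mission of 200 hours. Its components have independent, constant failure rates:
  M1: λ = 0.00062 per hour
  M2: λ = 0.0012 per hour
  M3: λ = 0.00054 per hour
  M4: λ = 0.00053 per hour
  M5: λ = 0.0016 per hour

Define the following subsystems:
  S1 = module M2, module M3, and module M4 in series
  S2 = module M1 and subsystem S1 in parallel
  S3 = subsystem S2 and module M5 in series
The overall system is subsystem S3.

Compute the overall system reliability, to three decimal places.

R(M1) = exp(−0.00062 × 200) = 0.88338
R(M2) = exp(−0.0012 × 200) = 0.78663
R(M3) = exp(−0.00054 × 200) = 0.89763
R(M4) = exp(−0.00053 × 200) = 0.89942
R(M5) = exp(−0.0016 × 200) = 0.72615
Series (M2, M3, and M4): 0.78663 × 0.89763 × 0.89942 = 0.63508
Parallel (M1 and [0.63508]): 1 − (1 − 0.88338)(1 − 0.63508) = 0.95744
Series ([0.95744] and M5): 0.95744 × 0.72615 = 0.695

0.695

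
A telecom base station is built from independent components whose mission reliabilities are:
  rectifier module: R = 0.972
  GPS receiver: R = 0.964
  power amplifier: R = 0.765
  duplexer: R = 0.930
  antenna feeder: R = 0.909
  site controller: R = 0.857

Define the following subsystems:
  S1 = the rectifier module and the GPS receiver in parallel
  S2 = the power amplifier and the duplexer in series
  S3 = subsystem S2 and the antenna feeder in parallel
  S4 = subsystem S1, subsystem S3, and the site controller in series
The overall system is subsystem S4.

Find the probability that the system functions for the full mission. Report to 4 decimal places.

0.8337

Parallel (rectifier module and GPS receiver): 1 − (1 − 0.972000)(1 − 0.964000) = 0.998992
Series (power amplifier and duplexer): 0.765000 × 0.930000 = 0.711450
Parallel ([0.711450] and antenna feeder): 1 − (1 − 0.711450)(1 − 0.909000) = 0.973742
Series ([0.998992], [0.973742], and site controller): 0.998992 × 0.973742 × 0.857000 = 0.8337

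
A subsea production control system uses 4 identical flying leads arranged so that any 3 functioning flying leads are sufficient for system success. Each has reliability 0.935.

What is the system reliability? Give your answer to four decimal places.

R = Σ_{i=3}^{4} C(4,i) p^i (1−p)^{4−i} with p = 0.935
C(4,3)·0.935^3·0.065^1 = 0.212524
C(4,4)·0.935^4·0.065^0 = 0.764269
Sum = 0.9768

0.9768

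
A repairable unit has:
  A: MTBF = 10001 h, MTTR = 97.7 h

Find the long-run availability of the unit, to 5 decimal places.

A(A) = MTBF/(MTBF+MTTR) = 10001/(10001+97.7) = 0.99033

0.99033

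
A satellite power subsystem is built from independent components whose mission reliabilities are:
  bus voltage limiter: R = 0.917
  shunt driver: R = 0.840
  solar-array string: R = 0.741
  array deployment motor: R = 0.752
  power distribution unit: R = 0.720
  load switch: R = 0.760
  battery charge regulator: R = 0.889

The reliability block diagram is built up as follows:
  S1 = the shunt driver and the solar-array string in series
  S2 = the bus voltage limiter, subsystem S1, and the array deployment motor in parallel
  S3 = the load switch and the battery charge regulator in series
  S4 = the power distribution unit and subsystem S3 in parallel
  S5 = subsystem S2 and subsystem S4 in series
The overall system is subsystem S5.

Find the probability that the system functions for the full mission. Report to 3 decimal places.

0.902

Series (shunt driver and solar-array string): 0.84000 × 0.74100 = 0.62244
Parallel (bus voltage limiter, [0.62244], and array deployment motor): 1 − (1 − 0.91700)(1 − 0.62244)(1 − 0.75200) = 0.99223
Series (load switch and battery charge regulator): 0.76000 × 0.88900 = 0.67564
Parallel (power distribution unit and [0.67564]): 1 − (1 − 0.72000)(1 − 0.67564) = 0.90918
Series ([0.99223] and [0.90918]): 0.99223 × 0.90918 = 0.902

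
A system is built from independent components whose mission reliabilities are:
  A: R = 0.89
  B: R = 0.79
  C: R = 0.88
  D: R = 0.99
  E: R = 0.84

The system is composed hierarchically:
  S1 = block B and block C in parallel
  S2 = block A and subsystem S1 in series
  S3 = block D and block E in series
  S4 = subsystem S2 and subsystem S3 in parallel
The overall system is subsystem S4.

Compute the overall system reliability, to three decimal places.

0.978

Parallel (B and C): 1 − (1 − 0.79000)(1 − 0.88000) = 0.97480
Series (A and [0.97480]): 0.89000 × 0.97480 = 0.86757
Series (D and E): 0.99000 × 0.84000 = 0.83160
Parallel ([0.86757] and [0.83160]): 1 − (1 − 0.86757)(1 − 0.83160) = 0.978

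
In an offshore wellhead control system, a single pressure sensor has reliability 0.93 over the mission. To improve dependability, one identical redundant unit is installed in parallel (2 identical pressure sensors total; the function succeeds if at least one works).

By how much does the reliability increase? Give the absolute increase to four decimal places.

R_before = 0.93
R_after = 1 − (1 − 0.93)^2 = 0.9951
ΔR = 0.9951 − 0.93 = 0.0651

0.0651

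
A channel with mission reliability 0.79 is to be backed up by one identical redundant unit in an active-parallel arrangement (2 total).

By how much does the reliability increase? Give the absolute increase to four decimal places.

0.1659

R_before = 0.79
R_after = 1 − (1 − 0.79)^2 = 0.9559
ΔR = 0.9559 − 0.79 = 0.1659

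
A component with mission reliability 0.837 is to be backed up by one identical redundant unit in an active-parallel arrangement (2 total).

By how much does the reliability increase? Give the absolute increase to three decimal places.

R_before = 0.837
R_after = 1 − (1 − 0.837)^2 = 0.973
ΔR = 0.973 − 0.837 = 0.136

0.136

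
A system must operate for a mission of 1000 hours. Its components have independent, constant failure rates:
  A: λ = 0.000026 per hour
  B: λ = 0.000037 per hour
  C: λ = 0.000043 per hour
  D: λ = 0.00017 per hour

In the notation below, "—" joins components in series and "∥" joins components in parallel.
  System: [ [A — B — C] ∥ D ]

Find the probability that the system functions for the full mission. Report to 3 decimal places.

0.984

R(A) = exp(−0.000026 × 1000) = 0.97434
R(B) = exp(−0.000037 × 1000) = 0.96368
R(C) = exp(−0.000043 × 1000) = 0.95791
R(D) = exp(−0.00017 × 1000) = 0.84366
Series (A, B, and C): 0.97434 × 0.96368 × 0.95791 = 0.89943
Parallel ([0.89943] and D): 1 − (1 − 0.89943)(1 − 0.84366) = 0.984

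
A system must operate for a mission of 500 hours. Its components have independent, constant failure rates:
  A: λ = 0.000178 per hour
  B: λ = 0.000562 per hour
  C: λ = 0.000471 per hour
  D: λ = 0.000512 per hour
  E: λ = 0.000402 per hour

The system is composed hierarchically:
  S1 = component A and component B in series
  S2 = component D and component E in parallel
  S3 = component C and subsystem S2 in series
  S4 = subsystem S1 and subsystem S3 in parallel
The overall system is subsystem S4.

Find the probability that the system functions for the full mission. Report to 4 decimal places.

0.9251

R(A) = exp(−0.000178 × 500) = 0.914846
R(B) = exp(−0.000562 × 500) = 0.755028
R(C) = exp(−0.000471 × 500) = 0.790176
R(D) = exp(−0.000512 × 500) = 0.774142
R(E) = exp(−0.000402 × 500) = 0.817912
Series (A and B): 0.914846 × 0.755028 = 0.690734
Parallel (D and E): 1 − (1 − 0.774142)(1 − 0.817912) = 0.958874
Series (C and [0.958874]): 0.790176 × 0.958874 = 0.757679
Parallel ([0.690734] and [0.757679]): 1 − (1 − 0.690734)(1 − 0.757679) = 0.9251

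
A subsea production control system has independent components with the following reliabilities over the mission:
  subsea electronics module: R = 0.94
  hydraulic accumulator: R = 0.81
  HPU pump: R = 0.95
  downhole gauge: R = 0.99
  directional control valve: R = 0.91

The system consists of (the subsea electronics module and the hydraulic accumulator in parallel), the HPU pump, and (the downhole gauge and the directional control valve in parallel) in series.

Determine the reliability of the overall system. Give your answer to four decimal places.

0.9383

Parallel (subsea electronics module and hydraulic accumulator): 1 − (1 − 0.940000)(1 − 0.810000) = 0.988600
Parallel (downhole gauge and directional control valve): 1 − (1 − 0.990000)(1 − 0.910000) = 0.999100
Series ([0.988600], HPU pump, and [0.999100]): 0.988600 × 0.950000 × 0.999100 = 0.9383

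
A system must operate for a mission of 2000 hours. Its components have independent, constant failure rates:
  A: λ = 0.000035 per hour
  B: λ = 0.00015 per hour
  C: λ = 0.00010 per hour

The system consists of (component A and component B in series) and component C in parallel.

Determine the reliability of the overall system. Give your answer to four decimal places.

0.9439

R(A) = exp(−0.000035 × 2000) = 0.932394
R(B) = exp(−0.00015 × 2000) = 0.740818
R(C) = exp(−0.00010 × 2000) = 0.818731
Series (A and B): 0.932394 × 0.740818 = 0.690734
Parallel ([0.690734] and C): 1 − (1 − 0.690734)(1 − 0.818731) = 0.9439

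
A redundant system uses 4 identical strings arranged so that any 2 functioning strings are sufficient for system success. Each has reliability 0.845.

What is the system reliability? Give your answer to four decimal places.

R = Σ_{i=2}^{4} C(4,i) p^i (1−p)^{4−i} with p = 0.845
C(4,2)·0.845^2·0.155^2 = 0.102927
C(4,3)·0.845^3·0.155^1 = 0.374078
C(4,4)·0.845^4·0.155^0 = 0.509832
Sum = 0.9868

0.9868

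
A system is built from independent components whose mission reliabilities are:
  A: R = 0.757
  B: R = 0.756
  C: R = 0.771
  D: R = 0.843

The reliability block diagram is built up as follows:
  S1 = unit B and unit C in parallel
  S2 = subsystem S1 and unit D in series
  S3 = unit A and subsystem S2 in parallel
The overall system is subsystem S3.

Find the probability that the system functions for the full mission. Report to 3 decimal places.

Parallel (B and C): 1 − (1 − 0.75600)(1 − 0.77100) = 0.94412
Series ([0.94412] and D): 0.94412 × 0.84300 = 0.79589
Parallel (A and [0.79589]): 1 − (1 − 0.75700)(1 − 0.79589) = 0.950

0.950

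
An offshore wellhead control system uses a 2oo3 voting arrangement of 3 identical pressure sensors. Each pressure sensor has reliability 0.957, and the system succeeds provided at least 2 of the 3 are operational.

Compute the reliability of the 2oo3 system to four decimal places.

0.9946

R = Σ_{i=2}^{3} C(3,i) p^i (1−p)^{3−i} with p = 0.957
C(3,2)·0.957^2·0.043^1 = 0.118145
C(3,3)·0.957^3·0.043^0 = 0.876467
Sum = 0.9946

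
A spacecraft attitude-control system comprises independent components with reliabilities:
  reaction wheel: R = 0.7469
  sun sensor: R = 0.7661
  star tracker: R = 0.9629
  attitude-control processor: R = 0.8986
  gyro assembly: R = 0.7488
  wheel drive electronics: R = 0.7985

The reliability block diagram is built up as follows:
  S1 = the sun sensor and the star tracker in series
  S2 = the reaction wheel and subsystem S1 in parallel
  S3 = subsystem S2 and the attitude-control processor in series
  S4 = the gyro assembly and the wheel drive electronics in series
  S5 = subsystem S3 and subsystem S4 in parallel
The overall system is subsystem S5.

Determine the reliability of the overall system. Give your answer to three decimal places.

0.935

Series (sun sensor and star tracker): 0.76610 × 0.96290 = 0.73768
Parallel (reaction wheel and [0.73768]): 1 − (1 − 0.74690)(1 − 0.73768) = 0.93361
Series ([0.93361] and attitude-control processor): 0.93361 × 0.89860 = 0.83894
Series (gyro assembly and wheel drive electronics): 0.74880 × 0.79850 = 0.59792
Parallel ([0.83894] and [0.59792]): 1 − (1 − 0.83894)(1 − 0.59792) = 0.935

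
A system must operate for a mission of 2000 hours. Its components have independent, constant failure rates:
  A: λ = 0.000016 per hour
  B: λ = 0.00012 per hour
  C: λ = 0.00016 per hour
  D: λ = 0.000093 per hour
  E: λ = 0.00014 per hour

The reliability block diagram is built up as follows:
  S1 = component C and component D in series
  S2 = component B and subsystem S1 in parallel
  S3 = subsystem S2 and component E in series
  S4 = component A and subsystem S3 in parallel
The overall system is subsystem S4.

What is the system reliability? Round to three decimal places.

0.990

R(A) = exp(−0.000016 × 2000) = 0.96851
R(B) = exp(−0.00012 × 2000) = 0.78663
R(C) = exp(−0.00016 × 2000) = 0.72615
R(D) = exp(−0.000093 × 2000) = 0.83027
R(E) = exp(−0.00014 × 2000) = 0.75578
Series (C and D): 0.72615 × 0.83027 = 0.60290
Parallel (B and [0.60290]): 1 − (1 − 0.78663)(1 − 0.60290) = 0.91527
Series ([0.91527] and E): 0.91527 × 0.75578 = 0.69174
Parallel (A and [0.69174]): 1 − (1 − 0.96851)(1 − 0.69174) = 0.990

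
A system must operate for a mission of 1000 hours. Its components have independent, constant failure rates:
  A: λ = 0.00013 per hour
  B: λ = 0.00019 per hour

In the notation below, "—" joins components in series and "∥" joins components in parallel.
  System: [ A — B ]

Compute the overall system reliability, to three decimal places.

R(A) = exp(−0.00013 × 1000) = 0.87810
R(B) = exp(−0.00019 × 1000) = 0.82696
Series (A and B): 0.87810 × 0.82696 = 0.726

0.726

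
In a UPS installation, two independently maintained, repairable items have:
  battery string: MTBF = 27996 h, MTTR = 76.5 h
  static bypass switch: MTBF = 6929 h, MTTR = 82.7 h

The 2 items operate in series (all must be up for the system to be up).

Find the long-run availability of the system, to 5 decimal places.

A(battery string) = MTBF/(MTBF+MTTR) = 27996/(27996+76.5) = 0.997275
A(static bypass switch) = MTBF/(MTBF+MTTR) = 6929/(6929+82.7) = 0.988205
Series availability: 0.997275 × 0.988205 = 0.98551

0.98551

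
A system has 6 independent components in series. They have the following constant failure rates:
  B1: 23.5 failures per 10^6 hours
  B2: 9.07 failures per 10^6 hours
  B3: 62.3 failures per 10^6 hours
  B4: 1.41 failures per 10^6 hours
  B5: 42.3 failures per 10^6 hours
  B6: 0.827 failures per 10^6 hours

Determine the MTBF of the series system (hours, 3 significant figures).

7170

Series of exponential components: λ_sys = Σ λ_i
λ_sys = 0.0000235 + 0.00000907 + 0.0000623 + 0.00000141 + 0.0000423 + 0.000000827 = 1.3941e-04 /h
MTBF = 1 / λ_sys = 7170 h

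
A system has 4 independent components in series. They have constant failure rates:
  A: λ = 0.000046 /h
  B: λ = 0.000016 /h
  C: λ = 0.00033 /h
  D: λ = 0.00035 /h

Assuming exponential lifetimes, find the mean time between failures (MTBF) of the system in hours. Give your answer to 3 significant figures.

Series of exponential components: λ_sys = Σ λ_i
λ_sys = 0.000046 + 0.000016 + 0.00033 + 0.00035 = 7.4200e-04 /h
MTBF = 1 / λ_sys = 1350 h

1350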